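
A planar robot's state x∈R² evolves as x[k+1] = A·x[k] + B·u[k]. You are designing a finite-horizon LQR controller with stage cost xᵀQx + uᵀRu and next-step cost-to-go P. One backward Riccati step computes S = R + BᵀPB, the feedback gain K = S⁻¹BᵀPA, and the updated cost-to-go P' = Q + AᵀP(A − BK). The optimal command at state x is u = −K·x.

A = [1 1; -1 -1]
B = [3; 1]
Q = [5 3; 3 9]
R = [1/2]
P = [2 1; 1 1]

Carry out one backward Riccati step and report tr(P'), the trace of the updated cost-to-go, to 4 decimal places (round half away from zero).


BᵀP = [7.0000 4.0000]
S = R + BᵀPB = [1/2] + [25.0000] = [25.5000]
BᵀPA = [3.0000 3.0000]
K = S⁻¹·BᵀPA = [0.1176 0.1176]
A−BK = [0.6471 0.6471; -1.1176 -1.1176]
AᵀP(A−BK) = [0.6471 0.6471; 0.6471 0.6471]
P' = Q + AᵀP(A−BK) = [5.6471 3.6471; 3.6471 9.6471]
tr(P') = 15.2941

15.2941


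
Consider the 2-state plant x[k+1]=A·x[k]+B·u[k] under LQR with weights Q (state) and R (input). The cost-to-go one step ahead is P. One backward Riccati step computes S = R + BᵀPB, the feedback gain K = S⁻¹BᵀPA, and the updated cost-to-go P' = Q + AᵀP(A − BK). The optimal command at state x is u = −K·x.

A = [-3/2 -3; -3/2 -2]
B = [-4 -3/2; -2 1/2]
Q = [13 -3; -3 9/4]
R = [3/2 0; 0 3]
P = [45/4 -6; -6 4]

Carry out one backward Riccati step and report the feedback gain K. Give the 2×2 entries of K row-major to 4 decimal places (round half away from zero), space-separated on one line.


0.3631 0.6927 -0.1975 -0.0576

BᵀP = [-33.0000 16.0000; -19.8750 11.0000]
S = R + BᵀPB = [3/2 0; 0 3] + [100.0000 57.5000; 57.5000 35.3125] = [101.5000 57.5000; 57.5000 38.3125]
BᵀPA = [25.5000 67.0000; 13.3125 37.6250]
K = S⁻¹·BᵀPA = [0.3631 0.6927; -0.1975 -0.0576]
A−BK = [-0.3438 -0.3155; -0.6750 -0.5857]
AᵀP(A−BK) = [0.6823 0.7272; 0.7272 1.0043]
P' = Q + AᵀP(A−BK) = [13.6823 -2.2728; -2.2728 3.2543]
tr(P') = 16.9366


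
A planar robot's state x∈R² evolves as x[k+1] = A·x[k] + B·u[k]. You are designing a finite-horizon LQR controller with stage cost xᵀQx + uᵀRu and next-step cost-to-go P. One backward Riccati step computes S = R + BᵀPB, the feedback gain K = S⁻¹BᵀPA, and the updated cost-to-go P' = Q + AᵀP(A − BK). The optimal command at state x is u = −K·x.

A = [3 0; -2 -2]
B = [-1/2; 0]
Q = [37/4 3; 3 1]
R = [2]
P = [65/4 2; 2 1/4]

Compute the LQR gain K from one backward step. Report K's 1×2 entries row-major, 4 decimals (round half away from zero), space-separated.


BᵀP = [-8.1250 -1.0000]
S = R + BᵀPB = [2] + [4.0625] = [6.0625]
BᵀPA = [-22.3750 2.0000]
K = S⁻¹·BᵀPA = [-3.6907 0.3299]
A−BK = [1.1546 0.1649; -2.0000 -2.0000]
AᵀP(A−BK) = [40.6701 -3.6186; -3.6186 0.3402]
P' = Q + AᵀP(A−BK) = [49.9201 -0.6186; -0.6186 1.3402]
tr(P') = 51.2603

-3.6907 0.3299


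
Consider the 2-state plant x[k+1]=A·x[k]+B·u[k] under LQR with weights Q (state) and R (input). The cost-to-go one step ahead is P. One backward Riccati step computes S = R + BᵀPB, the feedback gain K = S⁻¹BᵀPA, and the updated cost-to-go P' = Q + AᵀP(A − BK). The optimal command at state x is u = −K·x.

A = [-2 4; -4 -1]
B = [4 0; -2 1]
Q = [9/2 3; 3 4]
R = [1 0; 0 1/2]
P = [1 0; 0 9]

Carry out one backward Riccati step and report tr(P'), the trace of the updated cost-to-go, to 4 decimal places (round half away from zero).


20.4136

BᵀP = [4.0000 -18.0000; 0.0000 9.0000]
S = R + BᵀPB = [1 0; 0 1/2] + [52.0000 -18.0000; -18.0000 9.0000] = [53.0000 -18.0000; -18.0000 9.5000]
BᵀPA = [64.0000 34.0000; -36.0000 -9.0000]
K = S⁻¹·BᵀPA = [-0.2228 0.8969; -4.2117 0.7521]
A−BK = [-1.1086 0.4123; -0.2340 0.0418]
AᵀP(A−BK) = [10.6407 -2.3287; -2.3287 1.2730]
P' = Q + AᵀP(A−BK) = [15.1407 0.6713; 0.6713 5.2730]
tr(P') = 20.4136


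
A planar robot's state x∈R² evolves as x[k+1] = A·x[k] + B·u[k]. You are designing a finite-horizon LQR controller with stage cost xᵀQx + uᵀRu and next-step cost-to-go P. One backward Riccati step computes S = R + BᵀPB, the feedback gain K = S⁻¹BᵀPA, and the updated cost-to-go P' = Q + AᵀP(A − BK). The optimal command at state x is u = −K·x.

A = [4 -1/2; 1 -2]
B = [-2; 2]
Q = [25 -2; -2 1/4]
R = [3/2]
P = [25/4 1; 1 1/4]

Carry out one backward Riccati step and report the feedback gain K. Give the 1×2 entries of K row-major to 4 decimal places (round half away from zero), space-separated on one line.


BᵀP = [-10.5000 -1.5000]
S = R + BᵀPB = [3/2] + [18.0000] = [19.5000]
BᵀPA = [-43.5000 8.2500]
K = S⁻¹·BᵀPA = [-2.2308 0.4231]
A−BK = [-0.4615 0.3462; 5.4615 -2.8462]
AᵀP(A−BK) = [11.2115 -3.0962; -3.0962 1.0721]
P' = Q + AᵀP(A−BK) = [36.2115 -5.0962; -5.0962 1.3221]
tr(P') = 37.5337

-2.2308 0.4231


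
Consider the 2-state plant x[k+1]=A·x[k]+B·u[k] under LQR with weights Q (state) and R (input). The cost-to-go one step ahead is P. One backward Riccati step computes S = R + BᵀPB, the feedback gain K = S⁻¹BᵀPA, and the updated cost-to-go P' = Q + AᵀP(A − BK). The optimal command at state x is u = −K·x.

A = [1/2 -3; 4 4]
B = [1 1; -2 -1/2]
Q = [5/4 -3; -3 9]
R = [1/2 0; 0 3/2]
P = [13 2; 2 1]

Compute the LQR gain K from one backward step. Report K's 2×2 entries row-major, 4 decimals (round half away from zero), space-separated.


-1.2617 -1.8505 1.8318 -1.0467

BᵀP = [9.0000 0.0000; 12.0000 1.5000]
S = R + BᵀPB = [1/2 0; 0 3/2] + [9.0000 9.0000; 9.0000 11.2500] = [9.5000 9.0000; 9.0000 12.7500]
BᵀPA = [4.5000 -27.0000; 12.0000 -30.0000]
K = S⁻¹·BᵀPA = [-1.2617 -1.8505; 1.8318 -1.0467]
A−BK = [-0.0701 -0.1028; 2.3925 -0.2243]
AᵀP(A−BK) = [10.9463 -2.6121; -2.6121 3.6355]
P' = Q + AᵀP(A−BK) = [12.1963 -5.6121; -5.6121 12.6355]
tr(P') = 24.8318


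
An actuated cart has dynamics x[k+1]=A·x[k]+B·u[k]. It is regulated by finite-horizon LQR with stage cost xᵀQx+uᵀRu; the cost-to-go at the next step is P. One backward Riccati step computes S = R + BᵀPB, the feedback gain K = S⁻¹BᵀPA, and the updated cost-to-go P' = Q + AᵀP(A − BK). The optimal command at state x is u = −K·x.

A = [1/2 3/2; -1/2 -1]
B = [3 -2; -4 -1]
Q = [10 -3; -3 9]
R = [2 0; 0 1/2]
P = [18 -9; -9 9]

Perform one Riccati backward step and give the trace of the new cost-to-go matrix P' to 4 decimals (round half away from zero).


BᵀP = [90.0000 -63.0000; -27.0000 9.0000]
S = R + BᵀPB = [2 0; 0 1/2] + [522.0000 -117.0000; -117.0000 45.0000] = [524.0000 -117.0000; -117.0000 45.5000]
BᵀPA = [76.5000 198.0000; -18.0000 -49.5000]
K = S⁻¹·BᵀPA = [0.1354 0.3169; -0.0474 -0.2730]
A−BK = [-0.0011 0.0033; -0.0058 -0.0054]
AᵀP(A−BK) = [0.0380 0.0926; 0.0926 0.2389]
P' = Q + AᵀP(A−BK) = [10.0380 -2.9074; -2.9074 9.2389]
tr(P') = 19.2769

19.2769


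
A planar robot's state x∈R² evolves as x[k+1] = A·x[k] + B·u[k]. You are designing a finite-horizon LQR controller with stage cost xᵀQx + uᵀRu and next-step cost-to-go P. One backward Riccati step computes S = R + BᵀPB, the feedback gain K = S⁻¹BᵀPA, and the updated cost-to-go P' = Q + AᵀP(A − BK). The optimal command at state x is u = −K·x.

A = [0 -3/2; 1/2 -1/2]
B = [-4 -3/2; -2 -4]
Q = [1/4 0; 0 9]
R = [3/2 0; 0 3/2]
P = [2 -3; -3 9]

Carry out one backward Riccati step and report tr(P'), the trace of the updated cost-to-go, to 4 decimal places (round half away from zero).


9.5156

BᵀP = [-2.0000 -6.0000; 9.0000 -31.5000]
S = R + BᵀPB = [3/2 0; 0 3/2] + [20.0000 27.0000; 27.0000 112.5000] = [21.5000 27.0000; 27.0000 114.0000]
BᵀPA = [-3.0000 6.0000; -15.7500 2.2500]
K = S⁻¹·BᵀPA = [0.0483 0.3619; -0.1496 -0.0660]
A−BK = [-0.0310 -0.1512; -0.0017 -0.0401]
AᵀP(A−BK) = [0.0387 0.0465; 0.0465 0.2269]
P' = Q + AᵀP(A−BK) = [0.2887 0.0465; 0.0465 9.2269]
tr(P') = 9.5156


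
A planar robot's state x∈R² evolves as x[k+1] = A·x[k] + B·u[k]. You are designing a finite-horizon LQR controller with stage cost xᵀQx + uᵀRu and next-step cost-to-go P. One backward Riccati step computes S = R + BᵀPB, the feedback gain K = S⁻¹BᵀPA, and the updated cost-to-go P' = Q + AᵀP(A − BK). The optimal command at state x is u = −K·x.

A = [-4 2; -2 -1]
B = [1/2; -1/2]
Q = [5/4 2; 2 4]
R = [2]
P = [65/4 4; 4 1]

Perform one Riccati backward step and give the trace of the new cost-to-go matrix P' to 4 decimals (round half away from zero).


181.0906

BᵀP = [6.1250 1.5000]
S = R + BᵀPB = [2] + [2.3125] = [4.3125]
BᵀPA = [-27.5000 10.7500]
K = S⁻¹·BᵀPA = [-6.3768 2.4928]
A−BK = [-0.8116 0.7536; -5.1884 0.2464]
AᵀP(A−BK) = [152.6377 -59.4493; -59.4493 23.2029]
P' = Q + AᵀP(A−BK) = [153.8877 -57.4493; -57.4493 27.2029]
tr(P') = 181.0906


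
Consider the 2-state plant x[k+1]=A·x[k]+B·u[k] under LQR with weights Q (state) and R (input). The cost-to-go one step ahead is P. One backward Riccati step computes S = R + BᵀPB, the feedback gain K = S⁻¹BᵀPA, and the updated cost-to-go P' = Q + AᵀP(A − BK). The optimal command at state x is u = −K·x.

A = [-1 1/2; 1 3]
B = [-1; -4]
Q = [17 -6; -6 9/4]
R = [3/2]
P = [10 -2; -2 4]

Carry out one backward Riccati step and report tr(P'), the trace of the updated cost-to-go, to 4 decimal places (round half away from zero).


36.2542

BᵀP = [-2.0000 -14.0000]
S = R + BᵀPB = [3/2] + [58.0000] = [59.5000]
BᵀPA = [-12.0000 -43.0000]
K = S⁻¹·BᵀPA = [-0.2017 -0.7227]
A−BK = [-1.2017 -0.2227; 0.1933 0.1092]
AᵀP(A−BK) = [15.5798 3.3277; 3.3277 1.4244]
P' = Q + AᵀP(A−BK) = [32.5798 -2.6723; -2.6723 3.6744]
tr(P') = 36.2542


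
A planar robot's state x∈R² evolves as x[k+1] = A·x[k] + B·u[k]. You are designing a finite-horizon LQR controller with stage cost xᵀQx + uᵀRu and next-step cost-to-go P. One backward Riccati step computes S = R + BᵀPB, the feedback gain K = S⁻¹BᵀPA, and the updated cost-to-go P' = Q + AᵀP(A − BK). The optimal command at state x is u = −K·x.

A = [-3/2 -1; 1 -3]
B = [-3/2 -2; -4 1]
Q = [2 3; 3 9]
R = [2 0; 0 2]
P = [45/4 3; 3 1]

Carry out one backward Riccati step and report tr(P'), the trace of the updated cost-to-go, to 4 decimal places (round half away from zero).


12.6247

BᵀP = [-28.8750 -8.5000; -19.5000 -5.0000]
S = R + BᵀPB = [2 0; 0 2] + [77.3125 49.2500; 49.2500 34.0000] = [79.3125 49.2500; 49.2500 36.0000]
BᵀPA = [34.8125 54.3750; 24.2500 34.5000]
K = S⁻¹·BᵀPA = [0.1372 0.6013; 0.4860 0.1357]
A−BK = [-0.3223 0.1734; 1.0627 -0.7305]
AᵀP(A−BK) = [0.7529 0.1510; 0.1510 0.8719]
P' = Q + AᵀP(A−BK) = [2.7529 3.1510; 3.1510 9.8719]
tr(P') = 12.6247


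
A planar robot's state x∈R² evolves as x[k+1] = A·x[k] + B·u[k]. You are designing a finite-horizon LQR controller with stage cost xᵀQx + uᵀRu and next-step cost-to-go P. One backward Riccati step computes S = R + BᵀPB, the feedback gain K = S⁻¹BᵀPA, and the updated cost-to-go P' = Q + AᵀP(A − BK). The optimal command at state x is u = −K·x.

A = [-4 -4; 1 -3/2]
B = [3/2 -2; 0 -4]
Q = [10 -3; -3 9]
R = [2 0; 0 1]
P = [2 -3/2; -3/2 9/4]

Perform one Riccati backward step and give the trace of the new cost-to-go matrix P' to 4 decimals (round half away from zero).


BᵀP = [3.0000 -2.2500; 2.0000 -6.0000]
S = R + BᵀPB = [2 0; 0 1] + [4.5000 3.0000; 3.0000 20.0000] = [6.5000 3.0000; 3.0000 21.0000]
BᵀPA = [-14.2500 -8.6250; -14.0000 1.0000]
K = S⁻¹·BᵀPA = [-2.0176 -1.4441; -0.3784 0.2539]
A−BK = [-1.7304 -1.3260; -0.5137 -0.4843]
AᵀP(A−BK) = [12.2005 8.6012; 8.6012 6.3531]
P' = Q + AᵀP(A−BK) = [22.2005 5.6012; 5.6012 15.3531]
tr(P') = 37.5536

37.5536


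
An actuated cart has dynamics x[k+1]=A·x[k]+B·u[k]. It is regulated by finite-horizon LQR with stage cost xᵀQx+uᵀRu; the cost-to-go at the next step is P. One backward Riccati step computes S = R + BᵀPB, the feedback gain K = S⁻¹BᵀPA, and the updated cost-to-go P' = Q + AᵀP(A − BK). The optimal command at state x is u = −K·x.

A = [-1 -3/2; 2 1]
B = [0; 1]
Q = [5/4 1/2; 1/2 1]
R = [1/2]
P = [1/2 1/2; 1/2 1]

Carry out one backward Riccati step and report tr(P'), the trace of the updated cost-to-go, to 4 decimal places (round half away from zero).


3.8333

BᵀP = [0.5000 1.0000]
S = R + BᵀPB = [1/2] + [1.0000] = [1.5000]
BᵀPA = [1.5000 0.2500]
K = S⁻¹·BᵀPA = [1.0000 0.1667]
A−BK = [-1.0000 -1.5000; 1.0000 0.8333]
AᵀP(A−BK) = [1.0000 0.5000; 0.5000 0.5833]
P' = Q + AᵀP(A−BK) = [2.2500 1.0000; 1.0000 1.5833]
tr(P') = 3.8333


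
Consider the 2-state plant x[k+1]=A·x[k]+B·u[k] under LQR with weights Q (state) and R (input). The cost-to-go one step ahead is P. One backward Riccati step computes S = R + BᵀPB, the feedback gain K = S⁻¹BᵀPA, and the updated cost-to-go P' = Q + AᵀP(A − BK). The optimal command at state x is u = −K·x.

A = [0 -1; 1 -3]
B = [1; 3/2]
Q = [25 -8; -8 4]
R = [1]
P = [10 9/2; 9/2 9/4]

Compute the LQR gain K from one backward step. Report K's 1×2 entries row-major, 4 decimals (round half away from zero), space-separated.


BᵀP = [16.7500 7.8750]
S = R + BᵀPB = [1] + [28.5625] = [29.5625]
BᵀPA = [7.8750 -40.3750]
K = S⁻¹·BᵀPA = [0.2664 -1.3658]
A−BK = [-0.2664 0.3658; 0.6004 -0.9514]
AᵀP(A−BK) = [0.1522 -0.4947; -0.4947 2.1078]
P' = Q + AᵀP(A−BK) = [25.1522 -8.4947; -8.4947 6.1078]
tr(P') = 31.2600

0.2664 -1.3658


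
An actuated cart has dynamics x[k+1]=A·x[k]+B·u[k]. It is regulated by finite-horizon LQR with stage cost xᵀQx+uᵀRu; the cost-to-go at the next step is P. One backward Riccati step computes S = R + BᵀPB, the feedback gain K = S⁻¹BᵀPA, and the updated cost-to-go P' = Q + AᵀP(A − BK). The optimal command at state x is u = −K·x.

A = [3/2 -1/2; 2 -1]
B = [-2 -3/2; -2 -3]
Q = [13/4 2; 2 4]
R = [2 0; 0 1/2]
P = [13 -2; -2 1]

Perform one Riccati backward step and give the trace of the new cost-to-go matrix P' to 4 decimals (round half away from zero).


7.7623

BᵀP = [-22.0000 2.0000; -13.5000 0.0000]
S = R + BᵀPB = [2 0; 0 1/2] + [40.0000 27.0000; 27.0000 20.2500] = [42.0000 27.0000; 27.0000 20.7500]
BᵀPA = [-29.0000 9.0000; -20.2500 6.7500]
K = S⁻¹·BᵀPA = [-0.3860 0.0316; -0.4737 0.2842]
A−BK = [0.0175 -0.0105; -0.1930 -0.0842]
AᵀP(A−BK) = [0.4649 -0.0789; -0.0789 0.0474]
P' = Q + AᵀP(A−BK) = [3.7149 1.9211; 1.9211 4.0474]
tr(P') = 7.7623


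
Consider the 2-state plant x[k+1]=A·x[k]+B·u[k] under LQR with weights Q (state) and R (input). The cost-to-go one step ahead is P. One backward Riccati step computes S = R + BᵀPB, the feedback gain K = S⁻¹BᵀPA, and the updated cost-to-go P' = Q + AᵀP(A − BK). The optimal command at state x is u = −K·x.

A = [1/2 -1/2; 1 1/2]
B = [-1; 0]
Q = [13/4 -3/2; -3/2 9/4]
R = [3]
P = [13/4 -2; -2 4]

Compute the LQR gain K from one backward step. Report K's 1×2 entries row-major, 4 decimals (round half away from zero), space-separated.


0.0600 0.4200

BᵀP = [-3.2500 2.0000]
S = R + BᵀPB = [3] + [3.2500] = [6.2500]
BᵀPA = [0.3750 2.6250]
K = S⁻¹·BᵀPA = [0.0600 0.4200]
A−BK = [0.5600 -0.0800; 1.0000 0.5000]
AᵀP(A−BK) = [2.7900 1.5300; 1.5300 1.7100]
P' = Q + AᵀP(A−BK) = [6.0400 0.0300; 0.0300 3.9600]
tr(P') = 10.0000


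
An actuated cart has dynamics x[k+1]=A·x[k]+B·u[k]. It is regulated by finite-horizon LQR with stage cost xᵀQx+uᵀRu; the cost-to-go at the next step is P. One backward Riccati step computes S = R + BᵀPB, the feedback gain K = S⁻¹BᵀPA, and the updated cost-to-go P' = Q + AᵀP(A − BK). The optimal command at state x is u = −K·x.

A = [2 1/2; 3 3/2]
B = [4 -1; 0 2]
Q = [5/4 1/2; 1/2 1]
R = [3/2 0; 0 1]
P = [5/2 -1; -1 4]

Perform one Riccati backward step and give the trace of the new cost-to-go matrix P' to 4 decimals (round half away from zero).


BᵀP = [10.0000 -4.0000; -4.5000 9.0000]
S = R + BᵀPB = [3/2 0; 0 1] + [40.0000 -18.0000; -18.0000 22.5000] = [41.5000 -18.0000; -18.0000 23.5000]
BᵀPA = [8.0000 -1.0000; 18.0000 11.2500]
K = S⁻¹·BᵀPA = [0.7862 0.2749; 1.3681 0.6893]
A−BK = [0.2234 0.0898; 0.2637 0.1215]
AᵀP(A−BK) = [3.0841 1.3946; 1.3946 0.6458]
P' = Q + AᵀP(A−BK) = [4.3341 1.8946; 1.8946 1.6458]
tr(P') = 5.9798

5.9798


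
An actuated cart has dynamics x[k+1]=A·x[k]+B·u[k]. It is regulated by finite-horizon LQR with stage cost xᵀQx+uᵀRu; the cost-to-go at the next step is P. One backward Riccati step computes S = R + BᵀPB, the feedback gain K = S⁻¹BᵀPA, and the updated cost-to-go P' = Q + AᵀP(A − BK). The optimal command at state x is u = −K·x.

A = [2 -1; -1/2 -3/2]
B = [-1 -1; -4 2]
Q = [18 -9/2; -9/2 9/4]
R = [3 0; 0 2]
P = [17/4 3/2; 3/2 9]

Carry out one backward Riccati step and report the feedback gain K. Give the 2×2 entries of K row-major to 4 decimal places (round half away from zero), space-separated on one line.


-0.4402 0.5153 -1.0829 0.2721

BᵀP = [-10.2500 -37.5000; -1.2500 16.5000]
S = R + BᵀPB = [3 0; 0 2] + [160.2500 -64.7500; -64.7500 34.2500] = [163.2500 -64.7500; -64.7500 36.2500]
BᵀPA = [-1.7500 66.5000; -10.7500 -23.5000]
K = S⁻¹·BᵀPA = [-0.4402 0.5153; -1.0829 0.2721]
A−BK = [0.4769 -0.2126; -0.0951 0.0169]
AᵀP(A−BK) = [3.8386 -1.6728; -1.6728 1.1285]
P' = Q + AᵀP(A−BK) = [21.8386 -6.1728; -6.1728 3.3785]
tr(P') = 25.2171


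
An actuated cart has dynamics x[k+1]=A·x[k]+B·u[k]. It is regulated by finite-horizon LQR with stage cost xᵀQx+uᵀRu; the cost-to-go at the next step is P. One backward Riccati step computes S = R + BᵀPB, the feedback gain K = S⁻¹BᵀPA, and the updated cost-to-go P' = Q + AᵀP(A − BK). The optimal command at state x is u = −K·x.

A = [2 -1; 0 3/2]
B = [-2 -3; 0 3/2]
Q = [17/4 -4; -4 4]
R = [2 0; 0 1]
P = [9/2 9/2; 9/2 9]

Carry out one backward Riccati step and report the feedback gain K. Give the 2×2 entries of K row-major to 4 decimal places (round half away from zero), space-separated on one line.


BᵀP = [-9.0000 -9.0000; -6.7500 0.0000]
S = R + BᵀPB = [2 0; 0 1] + [18.0000 13.5000; 13.5000 20.2500] = [20.0000 13.5000; 13.5000 21.2500]
BᵀPA = [-18.0000 -4.5000; -13.5000 6.7500]
K = S⁻¹·BᵀPA = [-0.8249 -0.7693; -0.1112 0.8064]
A−BK = [0.0165 -0.1195; 0.1668 0.2904]
AᵀP(A−BK) = [1.6498 1.5386; 1.5386 2.3450]
P' = Q + AᵀP(A−BK) = [5.8998 -2.4614; -2.4614 6.3450]
tr(P') = 12.2449

-0.8249 -0.7693 -0.1112 0.8064


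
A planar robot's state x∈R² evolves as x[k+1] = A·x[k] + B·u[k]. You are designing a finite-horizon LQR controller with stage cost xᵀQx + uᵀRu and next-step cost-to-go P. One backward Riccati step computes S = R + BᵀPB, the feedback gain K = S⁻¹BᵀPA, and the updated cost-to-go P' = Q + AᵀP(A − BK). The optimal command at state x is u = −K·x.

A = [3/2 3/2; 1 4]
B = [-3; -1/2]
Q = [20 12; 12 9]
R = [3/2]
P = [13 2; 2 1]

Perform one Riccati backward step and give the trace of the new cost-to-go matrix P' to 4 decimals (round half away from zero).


BᵀP = [-40.0000 -6.5000]
S = R + BᵀPB = [3/2] + [123.2500] = [124.7500]
BᵀPA = [-66.5000 -86.0000]
K = S⁻¹·BᵀPA = [-0.5331 -0.6894]
A−BK = [-0.0992 -0.5681; 0.7335 3.6553]
AᵀP(A−BK) = [0.8011 2.4063; 2.4063 9.9634]
P' = Q + AᵀP(A−BK) = [20.8011 14.4063; 14.4063 18.9634]
tr(P') = 39.7645

39.7645


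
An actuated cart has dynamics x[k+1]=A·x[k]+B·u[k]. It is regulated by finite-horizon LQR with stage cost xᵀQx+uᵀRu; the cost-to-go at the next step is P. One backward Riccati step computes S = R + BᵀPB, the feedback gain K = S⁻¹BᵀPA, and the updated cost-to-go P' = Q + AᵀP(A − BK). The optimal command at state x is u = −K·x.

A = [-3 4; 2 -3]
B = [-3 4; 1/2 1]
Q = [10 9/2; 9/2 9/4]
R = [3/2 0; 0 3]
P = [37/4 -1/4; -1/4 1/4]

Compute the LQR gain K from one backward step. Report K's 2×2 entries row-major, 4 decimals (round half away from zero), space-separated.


BᵀP = [-27.8750 0.8750; 36.7500 -0.7500]
S = R + BᵀPB = [3/2 0; 0 3] + [84.0625 -110.6250; -110.6250 146.2500] = [85.5625 -110.6250; -110.6250 149.2500]
BᵀPA = [85.3750 -114.1250; -111.7500 149.2500]
K = S⁻¹·BᵀPA = [0.7136 -0.9813; -0.2198 0.2726]
A−BK = [0.0201 -0.0345; 1.8630 -2.7820]
AᵀP(A−BK) = [1.7615 -2.5023; -2.5023 3.5653]
P' = Q + AᵀP(A−BK) = [11.7615 1.9977; 1.9977 5.8153]
tr(P') = 17.5769

0.7136 -0.9813 -0.2198 0.2726


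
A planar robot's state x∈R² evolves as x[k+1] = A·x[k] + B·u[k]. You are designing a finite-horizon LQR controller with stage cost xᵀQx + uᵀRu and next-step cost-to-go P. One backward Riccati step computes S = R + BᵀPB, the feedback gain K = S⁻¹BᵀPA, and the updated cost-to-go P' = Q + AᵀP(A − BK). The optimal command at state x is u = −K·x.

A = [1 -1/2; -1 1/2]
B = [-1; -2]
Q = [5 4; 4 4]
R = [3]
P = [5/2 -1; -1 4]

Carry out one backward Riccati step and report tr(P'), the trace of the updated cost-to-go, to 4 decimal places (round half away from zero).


BᵀP = [-0.5000 -7.0000]
S = R + BᵀPB = [3] + [14.5000] = [17.5000]
BᵀPA = [6.5000 -3.2500]
K = S⁻¹·BᵀPA = [0.3714 -0.1857]
A−BK = [1.3714 -0.6857; -0.2571 0.1286]
AᵀP(A−BK) = [6.0857 -3.0429; -3.0429 1.5214]
P' = Q + AᵀP(A−BK) = [11.0857 0.9571; 0.9571 5.5214]
tr(P') = 16.6071

16.6071


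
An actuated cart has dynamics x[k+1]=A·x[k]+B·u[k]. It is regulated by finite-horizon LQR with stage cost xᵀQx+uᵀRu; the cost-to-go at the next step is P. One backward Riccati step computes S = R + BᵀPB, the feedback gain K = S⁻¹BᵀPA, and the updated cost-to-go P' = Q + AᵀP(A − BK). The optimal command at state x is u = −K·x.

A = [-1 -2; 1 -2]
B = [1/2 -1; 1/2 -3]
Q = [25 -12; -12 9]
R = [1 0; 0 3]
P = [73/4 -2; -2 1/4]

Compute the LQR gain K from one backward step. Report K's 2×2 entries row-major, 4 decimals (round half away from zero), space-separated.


-1.2752 -1.9946 0.5640 0.9591

BᵀP = [8.1250 -0.8750; -12.2500 1.2500]
S = R + BᵀPB = [1 0; 0 3] + [3.6250 -5.5000; -5.5000 8.5000] = [4.6250 -5.5000; -5.5000 11.5000]
BᵀPA = [-9.0000 -14.5000; 13.5000 22.0000]
K = S⁻¹·BᵀPA = [-1.2752 -1.9946; 0.5640 0.9591]
A−BK = [0.2016 -0.0436; 3.3297 1.8747]
AᵀP(A−BK) = [3.4087 5.1008; 5.1008 7.9782]
P' = Q + AᵀP(A−BK) = [28.4087 -6.8992; -6.8992 16.9782]
tr(P') = 45.3869


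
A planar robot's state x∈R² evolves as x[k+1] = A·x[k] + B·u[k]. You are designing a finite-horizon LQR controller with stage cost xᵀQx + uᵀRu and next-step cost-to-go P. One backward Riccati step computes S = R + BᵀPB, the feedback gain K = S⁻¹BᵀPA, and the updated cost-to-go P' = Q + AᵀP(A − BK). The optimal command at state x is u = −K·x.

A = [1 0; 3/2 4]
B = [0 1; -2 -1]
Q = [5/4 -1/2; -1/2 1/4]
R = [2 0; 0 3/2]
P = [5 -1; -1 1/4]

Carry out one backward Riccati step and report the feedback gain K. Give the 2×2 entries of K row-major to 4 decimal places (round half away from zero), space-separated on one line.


BᵀP = [2.0000 -0.5000; 6.0000 -1.2500]
S = R + BᵀPB = [2 0; 0 3/2] + [1.0000 2.5000; 2.5000 7.2500] = [3.0000 2.5000; 2.5000 8.7500]
BᵀPA = [1.2500 -2.0000; 4.1250 -5.0000]
K = S⁻¹·BᵀPA = [0.0313 -0.2500; 0.4625 -0.5000]
A−BK = [0.5375 0.5000; 2.0250 3.0000]
AᵀP(A−BK) = [0.6156 -0.1250; -0.1250 1.0000]
P' = Q + AᵀP(A−BK) = [1.8656 -0.6250; -0.6250 1.2500]
tr(P') = 3.1156

0.0313 -0.2500 0.4625 -0.5000


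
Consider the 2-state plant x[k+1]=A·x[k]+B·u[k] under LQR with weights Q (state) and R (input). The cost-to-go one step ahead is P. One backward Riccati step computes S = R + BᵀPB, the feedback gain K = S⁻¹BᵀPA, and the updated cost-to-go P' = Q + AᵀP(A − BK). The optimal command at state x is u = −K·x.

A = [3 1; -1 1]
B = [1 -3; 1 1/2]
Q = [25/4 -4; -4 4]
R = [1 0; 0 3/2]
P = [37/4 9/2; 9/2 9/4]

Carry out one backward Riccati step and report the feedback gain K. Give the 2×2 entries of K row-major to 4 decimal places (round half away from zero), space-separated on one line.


BᵀP = [13.7500 6.7500; -25.5000 -12.3750]
S = R + BᵀPB = [1 0; 0 3/2] + [20.5000 -37.8750; -37.8750 70.3125] = [21.5000 -37.8750; -37.8750 71.8125]
BᵀPA = [34.5000 20.5000; -64.1250 -37.8750]
K = S⁻¹·BᵀPA = [0.4458 0.3439; -0.6578 -0.3460]
A−BK = [0.5807 -0.3820; -1.1169 0.8291]
AᵀP(A−BK) = [0.9366 0.4458; 0.4458 0.3439]
P' = Q + AᵀP(A−BK) = [7.1866 -3.5542; -3.5542 4.3439]
tr(P') = 11.5305

0.4458 0.3439 -0.6578 -0.3460


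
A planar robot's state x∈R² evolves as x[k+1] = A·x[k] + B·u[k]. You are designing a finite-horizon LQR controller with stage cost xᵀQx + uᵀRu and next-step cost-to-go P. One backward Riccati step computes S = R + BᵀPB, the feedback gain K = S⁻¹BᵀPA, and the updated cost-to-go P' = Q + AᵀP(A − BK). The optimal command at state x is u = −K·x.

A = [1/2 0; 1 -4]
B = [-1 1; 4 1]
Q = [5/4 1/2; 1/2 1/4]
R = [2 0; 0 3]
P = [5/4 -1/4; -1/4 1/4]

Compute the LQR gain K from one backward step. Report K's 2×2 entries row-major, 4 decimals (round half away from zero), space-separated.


BᵀP = [-2.2500 1.2500; 1.0000 0.0000]
S = R + BᵀPB = [2 0; 0 3] + [7.2500 -1.0000; -1.0000 1.0000] = [9.2500 -1.0000; -1.0000 4.0000]
BᵀPA = [0.1250 -5.0000; 0.5000 0.0000]
K = S⁻¹·BᵀPA = [0.0278 -0.5556; 0.1319 -0.1389]
A−BK = [0.3958 -0.4167; 0.7569 -1.6389]
AᵀP(A−BK) = [0.2431 -0.3611; -0.3611 1.2222]
P' = Q + AᵀP(A−BK) = [1.4931 0.1389; 0.1389 1.4722]
tr(P') = 2.9653

0.0278 -0.5556 0.1319 -0.1389


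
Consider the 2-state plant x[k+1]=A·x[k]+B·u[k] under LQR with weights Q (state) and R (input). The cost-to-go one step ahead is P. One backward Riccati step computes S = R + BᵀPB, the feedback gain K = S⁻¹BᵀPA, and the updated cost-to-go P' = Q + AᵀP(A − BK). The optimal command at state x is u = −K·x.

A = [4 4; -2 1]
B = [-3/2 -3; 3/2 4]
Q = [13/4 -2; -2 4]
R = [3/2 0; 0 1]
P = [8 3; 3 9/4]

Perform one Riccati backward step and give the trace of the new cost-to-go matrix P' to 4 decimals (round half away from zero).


BᵀP = [-7.5000 -1.1250; -12.0000 0.0000]
S = R + BᵀPB = [3/2 0; 0 1] + [9.5625 18.0000; 18.0000 36.0000] = [11.0625 18.0000; 18.0000 37.0000]
BᵀPA = [-27.7500 -31.1250; -48.0000 -48.0000]
K = S⁻¹·BᵀPA = [-1.9077 -3.3714; -0.3692 0.3429]
A−BK = [0.0308 -0.0286; 2.3385 4.6857]
AᵀP(A−BK) = [18.3385 34.4000; 34.4000 65.7714]
P' = Q + AᵀP(A−BK) = [21.5885 32.4000; 32.4000 69.7714]
tr(P') = 91.3599

91.3599


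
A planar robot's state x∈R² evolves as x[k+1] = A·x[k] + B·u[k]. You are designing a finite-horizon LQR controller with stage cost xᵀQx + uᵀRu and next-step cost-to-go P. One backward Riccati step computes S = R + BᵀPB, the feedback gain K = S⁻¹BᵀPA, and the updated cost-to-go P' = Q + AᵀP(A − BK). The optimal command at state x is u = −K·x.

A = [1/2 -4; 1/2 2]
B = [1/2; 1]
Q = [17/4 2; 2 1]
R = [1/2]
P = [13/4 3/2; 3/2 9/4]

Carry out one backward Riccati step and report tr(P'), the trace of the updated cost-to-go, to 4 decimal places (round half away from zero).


34.1767

BᵀP = [3.1250 3.0000]
S = R + BᵀPB = [1/2] + [4.5625] = [5.0625]
BᵀPA = [3.0625 -6.5000]
K = S⁻¹·BᵀPA = [0.6049 -1.2840]
A−BK = [0.1975 -3.3580; -0.1049 3.2840]
AᵀP(A−BK) = [0.2724 -1.8179; -1.8179 28.6543]
P' = Q + AᵀP(A−BK) = [4.5224 0.1821; 0.1821 29.6543]
tr(P') = 34.1767


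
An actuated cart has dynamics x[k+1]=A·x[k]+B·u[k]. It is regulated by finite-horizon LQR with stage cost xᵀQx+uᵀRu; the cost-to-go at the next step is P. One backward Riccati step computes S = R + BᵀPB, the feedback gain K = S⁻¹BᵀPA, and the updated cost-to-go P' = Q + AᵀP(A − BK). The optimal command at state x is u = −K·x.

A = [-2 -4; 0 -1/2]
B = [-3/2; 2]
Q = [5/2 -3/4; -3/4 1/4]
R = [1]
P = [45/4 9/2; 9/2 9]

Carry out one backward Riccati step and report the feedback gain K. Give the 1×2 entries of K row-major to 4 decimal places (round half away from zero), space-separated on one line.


0.4460 0.7327

BᵀP = [-7.8750 11.2500]
S = R + BᵀPB = [1] + [34.3125] = [35.3125]
BᵀPA = [15.7500 25.8750]
K = S⁻¹·BᵀPA = [0.4460 0.7327]
A−BK = [-1.3310 -2.9009; -0.8920 -1.9655]
AᵀP(A−BK) = [37.9752 82.9593; 82.9593 181.2903]
P' = Q + AᵀP(A−BK) = [40.4752 82.2093; 82.2093 181.5403]
tr(P') = 222.0155


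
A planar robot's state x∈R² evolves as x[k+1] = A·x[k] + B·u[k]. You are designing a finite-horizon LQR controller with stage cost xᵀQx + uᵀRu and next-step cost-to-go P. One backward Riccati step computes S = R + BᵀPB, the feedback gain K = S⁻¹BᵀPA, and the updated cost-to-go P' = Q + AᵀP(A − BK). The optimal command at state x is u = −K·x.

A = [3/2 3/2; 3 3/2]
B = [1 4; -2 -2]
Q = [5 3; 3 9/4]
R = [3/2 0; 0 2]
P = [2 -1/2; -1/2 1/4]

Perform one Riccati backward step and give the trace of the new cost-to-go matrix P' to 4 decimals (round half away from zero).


BᵀP = [3.0000 -1.0000; 9.0000 -2.5000]
S = R + BᵀPB = [3/2 0; 0 2] + [5.0000 14.0000; 14.0000 41.0000] = [6.5000 14.0000; 14.0000 43.0000]
BᵀPA = [1.5000 3.0000; 6.0000 9.7500]
K = S⁻¹·BᵀPA = [-0.2335 -0.0898; 0.2156 0.2560]
A−BK = [0.8713 0.5659; 2.9641 1.8323]
AᵀP(A−BK) = [1.3069 0.8488; 0.8488 0.5861]
P' = Q + AᵀP(A−BK) = [6.3069 3.8488; 3.8488 2.8361]
tr(P') = 9.1430

9.1430


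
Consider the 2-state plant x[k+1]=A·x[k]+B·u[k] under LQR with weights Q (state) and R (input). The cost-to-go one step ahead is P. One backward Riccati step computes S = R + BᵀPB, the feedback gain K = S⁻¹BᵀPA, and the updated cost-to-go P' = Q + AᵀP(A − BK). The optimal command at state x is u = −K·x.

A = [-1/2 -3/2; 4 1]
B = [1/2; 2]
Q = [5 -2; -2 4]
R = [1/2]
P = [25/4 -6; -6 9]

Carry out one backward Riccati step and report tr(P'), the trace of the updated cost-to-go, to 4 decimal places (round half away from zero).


BᵀP = [-8.8750 15.0000]
S = R + BᵀPB = [1/2] + [25.5625] = [26.0625]
BᵀPA = [64.4375 28.3125]
K = S⁻¹·BᵀPA = [2.4724 1.0863]
A−BK = [-1.7362 -2.0432; -0.9448 -1.1727]
AᵀP(A−BK) = [10.2458 9.6871; 9.6871 10.3058]
P' = Q + AᵀP(A−BK) = [15.2458 7.6871; 7.6871 14.3058]
tr(P') = 29.5516

29.5516


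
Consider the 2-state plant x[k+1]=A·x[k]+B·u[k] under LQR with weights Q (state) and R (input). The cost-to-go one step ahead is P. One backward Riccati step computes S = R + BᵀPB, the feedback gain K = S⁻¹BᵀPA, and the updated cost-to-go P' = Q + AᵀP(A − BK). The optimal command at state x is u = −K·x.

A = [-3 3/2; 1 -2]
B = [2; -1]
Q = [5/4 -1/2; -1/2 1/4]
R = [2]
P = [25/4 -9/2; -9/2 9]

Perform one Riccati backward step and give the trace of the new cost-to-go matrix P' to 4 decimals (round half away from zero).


BᵀP = [17.0000 -18.0000]
S = R + BᵀPB = [2] + [52.0000] = [54.0000]
BᵀPA = [-69.0000 61.5000]
K = S⁻¹·BᵀPA = [-1.2778 1.1389]
A−BK = [-0.4444 -0.7778; -0.2778 -0.8611]
AᵀP(A−BK) = [4.0833 -1.2917; -1.2917 7.0208]
P' = Q + AᵀP(A−BK) = [5.3333 -1.7917; -1.7917 7.2708]
tr(P') = 12.6042

12.6042


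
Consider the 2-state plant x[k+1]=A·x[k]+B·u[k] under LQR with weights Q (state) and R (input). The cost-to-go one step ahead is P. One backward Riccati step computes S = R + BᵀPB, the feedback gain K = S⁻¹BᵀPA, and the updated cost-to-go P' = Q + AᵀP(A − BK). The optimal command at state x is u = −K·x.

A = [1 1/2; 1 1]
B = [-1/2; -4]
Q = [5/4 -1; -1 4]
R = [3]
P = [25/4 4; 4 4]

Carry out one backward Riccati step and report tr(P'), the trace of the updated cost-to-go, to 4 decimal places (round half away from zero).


BᵀP = [-19.1250 -18.0000]
S = R + BᵀPB = [3] + [81.5625] = [84.5625]
BᵀPA = [-37.1250 -27.5625]
K = S⁻¹·BᵀPA = [-0.4390 -0.3259]
A−BK = [0.7805 0.3370; -0.7561 -0.3038]
AᵀP(A−BK) = [1.9512 1.0244; 1.0244 0.5787]
P' = Q + AᵀP(A−BK) = [3.2012 0.0244; 0.0244 4.5787]
tr(P') = 7.7799

7.7799


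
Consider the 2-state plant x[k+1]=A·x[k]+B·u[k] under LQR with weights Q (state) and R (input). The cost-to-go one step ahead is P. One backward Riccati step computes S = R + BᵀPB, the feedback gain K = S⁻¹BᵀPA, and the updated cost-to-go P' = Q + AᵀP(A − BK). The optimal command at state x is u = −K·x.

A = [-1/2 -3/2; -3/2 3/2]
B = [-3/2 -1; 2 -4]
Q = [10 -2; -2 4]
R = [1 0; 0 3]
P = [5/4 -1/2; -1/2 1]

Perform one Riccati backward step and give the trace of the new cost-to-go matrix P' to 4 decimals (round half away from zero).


BᵀP = [-2.8750 2.7500; 0.7500 -3.5000]
S = R + BᵀPB = [1 0; 0 3] + [9.8125 -8.1250; -8.1250 13.2500] = [10.8125 -8.1250; -8.1250 16.2500]
BᵀPA = [-2.6875 8.4375; 4.8750 -6.3750]
K = S⁻¹·BᵀPA = [-0.0370 0.7778; 0.2815 -0.0034]
A−BK = [-0.2741 -0.3368; -0.3000 -0.0692]
AᵀP(A−BK) = [0.3407 0.0444; 0.0444 0.7282]
P' = Q + AᵀP(A−BK) = [10.3407 -1.9556; -1.9556 4.7282]
tr(P') = 15.0689

15.0689


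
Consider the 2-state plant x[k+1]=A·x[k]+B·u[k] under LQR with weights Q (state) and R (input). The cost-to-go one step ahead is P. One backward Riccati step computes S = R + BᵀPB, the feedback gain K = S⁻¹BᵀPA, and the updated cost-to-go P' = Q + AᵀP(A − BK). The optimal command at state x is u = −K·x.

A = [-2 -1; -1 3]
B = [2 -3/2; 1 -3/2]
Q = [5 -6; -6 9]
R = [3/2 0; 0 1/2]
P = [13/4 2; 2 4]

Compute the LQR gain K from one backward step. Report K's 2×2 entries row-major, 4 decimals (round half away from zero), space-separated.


BᵀP = [8.5000 8.0000; -7.8750 -9.0000]
S = R + BᵀPB = [3/2 0; 0 1/2] + [25.0000 -24.7500; -24.7500 25.3125] = [26.5000 -24.7500; -24.7500 25.8125]
BᵀPA = [-25.0000 15.5000; 24.7500 -19.1250]
K = S⁻¹·BᵀPA = [-0.4582 -1.0249; 0.5195 -1.7237]
A−BK = [-0.3043 -1.5356; 0.2374 1.4394]
AᵀP(A−BK) = [0.6874 1.5374; 1.5374 10.1714]
P' = Q + AᵀP(A−BK) = [5.6874 -4.4626; -4.4626 19.1714]
tr(P') = 24.8588

-0.4582 -1.0249 0.5195 -1.7237


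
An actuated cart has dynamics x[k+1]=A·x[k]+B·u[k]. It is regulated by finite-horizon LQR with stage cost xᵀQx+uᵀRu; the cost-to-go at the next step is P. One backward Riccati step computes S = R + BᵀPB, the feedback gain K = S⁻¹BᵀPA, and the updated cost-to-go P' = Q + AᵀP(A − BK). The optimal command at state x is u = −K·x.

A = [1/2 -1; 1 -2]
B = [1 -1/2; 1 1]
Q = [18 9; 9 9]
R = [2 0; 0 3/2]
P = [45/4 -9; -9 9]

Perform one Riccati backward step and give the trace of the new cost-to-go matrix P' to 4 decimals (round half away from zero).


BᵀP = [2.2500 0.0000; -14.6250 13.5000]
S = R + BᵀPB = [2 0; 0 3/2] + [2.2500 -1.1250; -1.1250 20.8125] = [4.2500 -1.1250; -1.1250 22.3125]
BᵀPA = [1.1250 -2.2500; 6.1875 -12.3750]
K = S⁻¹·BᵀPA = [0.3427 -0.6854; 0.2946 -0.5892]
A−BK = [0.3046 -0.6092; 0.3627 -0.7255]
AᵀP(A−BK) = [0.6042 -1.2084; -1.2084 2.4168]
P' = Q + AᵀP(A−BK) = [18.6042 7.7916; 7.7916 11.4168]
tr(P') = 30.0210

30.0210


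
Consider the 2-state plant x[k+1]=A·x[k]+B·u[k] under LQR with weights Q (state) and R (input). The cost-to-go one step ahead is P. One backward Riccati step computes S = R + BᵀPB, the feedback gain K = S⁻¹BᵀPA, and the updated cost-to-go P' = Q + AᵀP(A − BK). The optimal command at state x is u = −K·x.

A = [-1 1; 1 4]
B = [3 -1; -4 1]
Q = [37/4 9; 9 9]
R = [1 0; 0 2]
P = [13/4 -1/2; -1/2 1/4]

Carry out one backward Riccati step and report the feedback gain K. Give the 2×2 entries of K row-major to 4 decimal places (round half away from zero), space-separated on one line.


-0.2921 0.0070 0.0519 -0.0999

BᵀP = [11.7500 -2.5000; -3.7500 0.7500]
S = R + BᵀPB = [1 0; 0 2] + [45.2500 -14.2500; -14.2500 4.5000] = [46.2500 -14.2500; -14.2500 6.5000]
BᵀPA = [-14.2500 1.7500; 4.5000 -0.7500]
K = S⁻¹·BᵀPA = [-0.2921 0.0070; 0.0519 -0.0999]
A−BK = [-0.0717 0.8789; -0.2204 4.1281]
AᵀP(A−BK) = [0.1038 -0.1999; -0.1999 3.1627]
P' = Q + AᵀP(A−BK) = [9.3538 8.8001; 8.8001 12.1627]
tr(P') = 21.5165


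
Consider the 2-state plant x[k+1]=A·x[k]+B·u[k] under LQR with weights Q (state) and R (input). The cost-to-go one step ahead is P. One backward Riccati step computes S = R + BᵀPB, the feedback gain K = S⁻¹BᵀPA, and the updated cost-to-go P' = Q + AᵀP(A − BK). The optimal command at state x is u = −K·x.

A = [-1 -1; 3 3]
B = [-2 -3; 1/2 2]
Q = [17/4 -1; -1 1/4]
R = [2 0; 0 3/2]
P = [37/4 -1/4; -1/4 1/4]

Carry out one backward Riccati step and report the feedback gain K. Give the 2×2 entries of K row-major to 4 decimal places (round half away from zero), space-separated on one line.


BᵀP = [-18.6250 0.6250; -28.2500 1.2500]
S = R + BᵀPB = [2 0; 0 3/2] + [37.5625 57.1250; 57.1250 87.2500] = [39.5625 57.1250; 57.1250 88.7500]
BᵀPA = [20.5000 20.5000; 32.0000 32.0000]
K = S⁻¹·BᵀPA = [-0.0348 -0.0348; 0.3830 0.3830]
A−BK = [0.0793 0.0793; 2.2515 2.2515]
AᵀP(A−BK) = [1.4586 1.4586; 1.4586 1.4586]
P' = Q + AᵀP(A−BK) = [5.7086 0.4586; 0.4586 1.7086]
tr(P') = 7.4172

-0.0348 -0.0348 0.3830 0.3830


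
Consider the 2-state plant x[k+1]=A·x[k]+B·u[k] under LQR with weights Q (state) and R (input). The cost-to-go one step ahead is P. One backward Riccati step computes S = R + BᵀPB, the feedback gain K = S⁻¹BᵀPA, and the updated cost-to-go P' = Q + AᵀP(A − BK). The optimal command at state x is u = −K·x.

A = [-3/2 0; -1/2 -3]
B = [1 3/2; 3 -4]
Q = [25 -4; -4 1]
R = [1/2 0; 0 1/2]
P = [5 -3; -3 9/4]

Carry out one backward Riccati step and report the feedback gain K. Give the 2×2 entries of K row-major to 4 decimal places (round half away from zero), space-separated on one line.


-0.6105 -0.4407 -0.4217 0.3731

BᵀP = [-4.0000 3.7500; 19.5000 -13.5000]
S = R + BᵀPB = [1/2 0; 0 1/2] + [7.2500 -21.0000; -21.0000 83.2500] = [7.7500 -21.0000; -21.0000 83.7500]
BᵀPA = [4.1250 -11.2500; -22.5000 40.5000]
K = S⁻¹·BᵀPA = [-0.6105 -0.4407; -0.4217 0.3731]
A−BK = [-0.2568 -0.1190; -0.3554 -0.1856]
AᵀP(A−BK) = [0.3417 0.0872; 0.0872 0.1825]
P' = Q + AᵀP(A−BK) = [25.3417 -3.9128; -3.9128 1.1825]
tr(P') = 26.5241


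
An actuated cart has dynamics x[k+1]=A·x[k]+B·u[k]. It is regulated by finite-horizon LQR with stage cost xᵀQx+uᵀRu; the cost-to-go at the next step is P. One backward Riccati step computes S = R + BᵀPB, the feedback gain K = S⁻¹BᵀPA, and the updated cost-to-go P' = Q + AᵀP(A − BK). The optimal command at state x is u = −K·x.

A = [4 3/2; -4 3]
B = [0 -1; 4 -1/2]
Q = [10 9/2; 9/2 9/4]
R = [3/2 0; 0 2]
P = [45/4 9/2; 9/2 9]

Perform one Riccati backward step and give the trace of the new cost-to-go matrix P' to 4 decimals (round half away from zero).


BᵀP = [18.0000 36.0000; -13.5000 -9.0000]
S = R + BᵀPB = [3/2 0; 0 2] + [144.0000 -36.0000; -36.0000 18.0000] = [145.5000 -36.0000; -36.0000 20.0000]
BᵀPA = [-72.0000 135.0000; -18.0000 -47.2500]
K = S⁻¹·BᵀPA = [-1.2937 0.6190; -3.2286 -1.2484]
A−BK = [0.7714 0.2516; -0.4396 -0.1000]
AᵀP(A−BK) = [28.7398 8.5943; 8.5943 4.2674]
P' = Q + AᵀP(A−BK) = [38.7398 13.0943; 13.0943 6.5174]
tr(P') = 45.2571

45.2571


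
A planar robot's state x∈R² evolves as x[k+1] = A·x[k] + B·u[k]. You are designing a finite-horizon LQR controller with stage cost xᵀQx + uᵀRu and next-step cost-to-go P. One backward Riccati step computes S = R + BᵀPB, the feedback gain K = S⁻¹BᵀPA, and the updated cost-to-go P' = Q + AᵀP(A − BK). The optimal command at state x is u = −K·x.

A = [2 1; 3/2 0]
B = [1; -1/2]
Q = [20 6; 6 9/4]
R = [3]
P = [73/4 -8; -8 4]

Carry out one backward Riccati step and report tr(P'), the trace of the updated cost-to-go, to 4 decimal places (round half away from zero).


BᵀP = [22.2500 -10.0000]
S = R + BᵀPB = [3] + [27.2500] = [30.2500]
BᵀPA = [29.5000 22.2500]
K = S⁻¹·BᵀPA = [0.9752 0.7355]
A−BK = [1.0248 0.2645; 1.9876 0.3678]
AᵀP(A−BK) = [5.2314 2.8017; 2.8017 1.8843]
P' = Q + AᵀP(A−BK) = [25.2314 8.8017; 8.8017 4.1343]
tr(P') = 29.3657

29.3657


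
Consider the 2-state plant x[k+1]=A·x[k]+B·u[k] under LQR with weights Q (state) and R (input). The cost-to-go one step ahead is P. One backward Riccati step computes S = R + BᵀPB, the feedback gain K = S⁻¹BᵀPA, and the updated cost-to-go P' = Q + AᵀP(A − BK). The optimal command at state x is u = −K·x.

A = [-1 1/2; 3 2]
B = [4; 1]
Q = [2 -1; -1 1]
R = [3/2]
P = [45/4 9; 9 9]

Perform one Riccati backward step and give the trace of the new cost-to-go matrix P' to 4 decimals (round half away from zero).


20.9196

BᵀP = [54.0000 45.0000]
S = R + BᵀPB = [3/2] + [261.0000] = [262.5000]
BᵀPA = [81.0000 117.0000]
K = S⁻¹·BᵀPA = [0.3086 0.4457]
A−BK = [-2.2343 -1.2829; 2.6914 1.5543]
AᵀP(A−BK) = [13.2557 7.7721; 7.7721 4.6639]
P' = Q + AᵀP(A−BK) = [15.2557 6.7721; 6.7721 5.6639]
tr(P') = 20.9196
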